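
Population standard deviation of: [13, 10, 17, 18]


Mean = 58/4 = 29/2
  (13-29/2)²=9/4
  (10-29/2)²=81/4
  (17-29/2)²=25/4
  (18-29/2)²=49/4
Σ(x-μ)² = 41
σ² = 41/4

σ = √(41/4) ≈ 3.2016


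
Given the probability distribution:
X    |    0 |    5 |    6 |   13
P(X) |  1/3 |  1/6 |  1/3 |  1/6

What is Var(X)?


E[X] = 5
E[X²] = 133/3
Var(X) = E[X²] - (E[X])² = 133/3 - 25 = 58/3

Var(X) = 58/3 ≈ 19.3333


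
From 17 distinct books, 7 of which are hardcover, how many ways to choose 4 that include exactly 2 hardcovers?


Choose 2 of the 7 hardcovers and 2 of the other 10 books:
C(7,2)×C(10,2) = 21×45 = 945

945


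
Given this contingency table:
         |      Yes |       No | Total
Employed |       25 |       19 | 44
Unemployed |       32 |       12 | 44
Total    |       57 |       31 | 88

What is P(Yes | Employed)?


P(Yes | Employed) = 25/(25+19) = 25/44

P(Yes|Employed) = 25/44 ≈ 56.82%


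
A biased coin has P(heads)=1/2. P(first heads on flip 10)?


Geometric: P(X=10) = (1-p)^(k-1)×p = (1/2)^9×1/2 = 1/1024

P(X=10) = 1/1024 ≈ 0.10%


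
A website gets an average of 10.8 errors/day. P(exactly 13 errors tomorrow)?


Poisson(λ=10.8): P(X=13) = e^(-λ)×λ^k/k!
= e^(-10.8) × 10.8^13 / 13!
≈ 2.039950341e-05 × 2.71962372616e+13 / 6227020800 ≈ 0.089094

P(X=13) ≈ 0.089094 ≈ 8.91%


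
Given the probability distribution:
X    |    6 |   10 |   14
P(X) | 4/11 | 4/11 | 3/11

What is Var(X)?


E[X] = 106/11
E[X²] = 1132/11
Var(X) = E[X²] - (E[X])² = 1132/11 - 11236/121 = 1216/121

Var(X) = 1216/121 ≈ 10.0496


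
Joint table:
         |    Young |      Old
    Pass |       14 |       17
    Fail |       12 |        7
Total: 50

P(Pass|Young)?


P(Pass|Young) = 14/(14+12) = 14/26 = 7/13

P = 7/13 ≈ 53.85%


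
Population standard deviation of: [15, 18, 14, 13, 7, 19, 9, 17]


Mean = 112/8 = 14
  (15-14)²=1
  (18-14)²=16
  (14-14)²=0
  (13-14)²=1
  (7-14)²=49
  (19-14)²=25
  (9-14)²=25
  (17-14)²=9
Σ(x-μ)² = 126
σ² = 126/8 = 63/4

σ = √(63/4) ≈ 3.9686


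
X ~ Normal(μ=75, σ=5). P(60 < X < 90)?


z₁=(60-75)/5=-3.0, z₂=(90-75)/5=3.0
P = Φ(3.0) - Φ(-3.0) = 0.998650 - 0.001350 = 0.997300 ≈ 0.9973

P(60 < X < 90) ≈ 0.9973


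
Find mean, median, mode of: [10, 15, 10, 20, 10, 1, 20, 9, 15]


Sorted: [1, 9, 10, 10, 10, 15, 15, 20, 20]
Mean = 110/9
Median = 10
Freq: {10: 3, 15: 2, 20: 2, 1: 1, 9: 1}
Mode: [10]

Mean=110/9, Median=10, Mode=10


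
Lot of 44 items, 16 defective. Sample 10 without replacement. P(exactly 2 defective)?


Hypergeometric: C(16,2)×C(28,8)/C(44,10)
= 120×3108105/2481256778 = 186300/1239389

P(X=2) = 186300/1239389 ≈ 15.03%


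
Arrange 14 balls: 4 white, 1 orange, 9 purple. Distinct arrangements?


14!/(4!×1!×9!) = 10010

10010


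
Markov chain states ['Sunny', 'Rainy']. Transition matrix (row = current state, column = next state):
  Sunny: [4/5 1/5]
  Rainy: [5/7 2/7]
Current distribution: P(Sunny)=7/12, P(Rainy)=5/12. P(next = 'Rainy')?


P(next=Rainy) = Σᵢ P(now=i)×P(i→Rainy)
= 7/12×1/5 + 5/12×2/7
= 7/60 + 5/42 = 33/140

P = 33/140 ≈ 0.2357


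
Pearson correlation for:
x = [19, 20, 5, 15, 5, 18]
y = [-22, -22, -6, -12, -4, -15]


n=6, Σx=82, Σy=-81, Σxy=-1358, Σx²=1360, Σy²=1389
r = (6×(-1358) - 82×(-81))/√((6×1360 - 82²)(6×1389 - (-81)²))
= -1506/√(1436×1773) = -1506/√2546028 ≈ -1506/1595.6278 ≈ -0.9438

r ≈ -0.9438


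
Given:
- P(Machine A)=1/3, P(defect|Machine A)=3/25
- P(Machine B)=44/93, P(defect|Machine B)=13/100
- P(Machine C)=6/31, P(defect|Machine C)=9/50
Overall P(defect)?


P(B) = Σ P(B|Aᵢ)×P(Aᵢ)
  3/25×1/3 = 1/25
  13/100×44/93 = 143/2325
  9/50×6/31 = 27/775
Sum = 317/2325

P(defect) = 317/2325 ≈ 13.63%


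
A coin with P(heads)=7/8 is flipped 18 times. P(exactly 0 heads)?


Binomial: P(X=0) = C(18,0)×p^0×(1-p)^18
= 1 × 1 × 1/18014398509481984 = 1/18014398509481984

P(X=0) = 1/18014398509481984 ≈ 0.00%


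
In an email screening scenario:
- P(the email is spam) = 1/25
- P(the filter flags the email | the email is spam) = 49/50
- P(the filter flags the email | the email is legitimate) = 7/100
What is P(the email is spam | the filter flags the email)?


Using Bayes' theorem:
P(A|B) = P(B|A)·P(A) / P(B)

P(the filter flags the email) = 49/50 × 1/25 + 7/100 × 24/25
= 49/1250 + 42/625 = 133/1250

P(the email is spam|the filter flags the email) = (49/1250) / (133/1250) = 7/19

P(the email is spam|the filter flags the email) = 7/19 ≈ 36.84%


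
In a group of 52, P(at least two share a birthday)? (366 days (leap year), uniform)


P(all different) = Π(366-i)/366 for i=0..51
= 0.022238
P(match) = 1 - 0.022238 = 0.977762

P ≈ 0.9778 ≈ 97.78%


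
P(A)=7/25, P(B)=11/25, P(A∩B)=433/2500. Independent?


P(A)×P(B) = 77/625
P(A∩B) = 433/2500
Not equal → NOT independent

No, not independent


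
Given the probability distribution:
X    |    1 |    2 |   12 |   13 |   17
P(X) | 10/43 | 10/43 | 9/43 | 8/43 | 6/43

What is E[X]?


E[X] = Σ x·P(X=x)
= (1)×(10/43) + (2)×(10/43) + (12)×(9/43) + (13)×(8/43) + (17)×(6/43)
= 8

E[X] = 8


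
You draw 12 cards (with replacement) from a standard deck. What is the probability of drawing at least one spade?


P(not a spade) = 39/52 = 3/4
P(none in 12 draws) = (3/4)^12 = 531441/16777216
P(≥1 spade) = 1 - 531441/16777216 = 16245775/16777216

P = 16245775/16777216 ≈ 96.83%


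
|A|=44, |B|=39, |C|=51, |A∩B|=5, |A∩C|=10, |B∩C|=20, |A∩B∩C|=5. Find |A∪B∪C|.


|A∪B∪C| = 44+39+51-5-10-20+5 = 104

|A∪B∪C| = 104


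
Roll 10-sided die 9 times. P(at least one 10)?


P(no 10)^9 = (9/10)^9 = 387420489/1000000000
P(≥1) = 1 - 387420489/1000000000 = 612579511/1000000000

P = 612579511/1000000000 ≈ 61.26%


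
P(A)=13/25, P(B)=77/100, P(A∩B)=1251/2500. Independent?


P(A)×P(B) = 1001/2500
P(A∩B) = 1251/2500
Not equal → NOT independent

No, not independent


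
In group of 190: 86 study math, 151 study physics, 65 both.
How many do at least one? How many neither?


|A∪B| = 86+151-65 = 172
Neither = 190-172 = 18

At least one: 172; Neither: 18


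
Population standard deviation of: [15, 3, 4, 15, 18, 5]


Mean = 60/6 = 10
  (15-10)²=25
  (3-10)²=49
  (4-10)²=36
  (15-10)²=25
  (18-10)²=64
  (5-10)²=25
Σ(x-μ)² = 224
σ² = 224/6 = 112/3

σ = √(112/3) ≈ 6.1101


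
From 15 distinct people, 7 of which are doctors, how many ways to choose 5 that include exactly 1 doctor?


Choose 1 of the 7 doctors and 4 of the other 8 people:
C(7,1)×C(8,4) = 7×70 = 490

490


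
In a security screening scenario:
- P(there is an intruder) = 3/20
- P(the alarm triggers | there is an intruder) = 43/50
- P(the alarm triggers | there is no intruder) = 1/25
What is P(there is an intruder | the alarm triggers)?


Using Bayes' theorem:
P(A|B) = P(B|A)·P(A) / P(B)

P(the alarm triggers) = 43/50 × 3/20 + 1/25 × 17/20
= 129/1000 + 17/500 = 163/1000

P(there is an intruder|the alarm triggers) = (129/1000) / (163/1000) = 129/163

P(there is an intruder|the alarm triggers) = 129/163 ≈ 79.14%


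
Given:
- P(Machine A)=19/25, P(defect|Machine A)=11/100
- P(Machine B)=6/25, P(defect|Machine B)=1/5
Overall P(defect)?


P(B) = Σ P(B|Aᵢ)×P(Aᵢ)
  11/100×19/25 = 209/2500
  1/5×6/25 = 6/125
Sum = 329/2500

P(defect) = 329/2500 ≈ 13.16%


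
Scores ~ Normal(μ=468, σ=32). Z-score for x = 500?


z = (x - μ)/σ = (500 - 468)/32 = 1.0

z = 1.0


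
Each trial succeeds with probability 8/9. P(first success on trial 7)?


Geometric: P(X=7) = (1-p)^(k-1)×p = (1/9)^6×8/9 = 8/4782969

P(X=7) = 8/4782969 ≈ 0.00%


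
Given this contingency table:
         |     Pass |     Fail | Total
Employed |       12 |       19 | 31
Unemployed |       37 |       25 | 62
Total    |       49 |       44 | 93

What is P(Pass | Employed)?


P(Pass | Employed) = 12/(12+19) = 12/31

P(Pass|Employed) = 12/31 ≈ 38.71%


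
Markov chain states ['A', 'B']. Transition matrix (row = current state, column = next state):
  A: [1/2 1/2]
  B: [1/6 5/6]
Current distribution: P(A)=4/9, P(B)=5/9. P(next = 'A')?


P(next=A) = Σᵢ P(now=i)×P(i→A)
= 4/9×1/2 + 5/9×1/6
= 2/9 + 5/54 = 17/54

P = 17/54 ≈ 0.3148


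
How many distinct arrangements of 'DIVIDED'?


Letters: 7, freq: {'D': 3, 'I': 2, 'V': 1, 'E': 1}
7!/(3!×2!×1!×1!) = 5040/12 = 420

420


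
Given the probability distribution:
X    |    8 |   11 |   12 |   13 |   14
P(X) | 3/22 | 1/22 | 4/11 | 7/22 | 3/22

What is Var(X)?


E[X] = 12
E[X²] = 1618/11
Var(X) = E[X²] - (E[X])² = 1618/11 - 144 = 34/11

Var(X) = 34/11 ≈ 3.0909


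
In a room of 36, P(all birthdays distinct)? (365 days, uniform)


P(all different) = Π(365-i)/365 for i=0..35
= (365/365)×(364/365)×...×(330/365)
= 0.167818

P ≈ 0.1678 ≈ 16.78%


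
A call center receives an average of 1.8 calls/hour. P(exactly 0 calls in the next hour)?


Poisson(λ=1.8): P(X=0) = e^(-λ)×λ^k/k!
= e^(-1.8) × 1.8^0 / 0!
≈ 0.1652988882 × 1 / 1 ≈ 0.165299

P(X=0) ≈ 0.165299 ≈ 16.53%


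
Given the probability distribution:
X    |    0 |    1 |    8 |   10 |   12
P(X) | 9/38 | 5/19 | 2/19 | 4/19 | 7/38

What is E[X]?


E[X] = Σ x·P(X=x)
= (0)×(9/38) + (1)×(5/19) + (8)×(2/19) + (10)×(4/19) + (12)×(7/38)
= 103/19

E[X] = 103/19


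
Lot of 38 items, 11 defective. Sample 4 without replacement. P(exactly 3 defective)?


Hypergeometric: C(11,3)×C(27,1)/C(38,4)
= 165×27/73815 = 297/4921

P(X=3) = 297/4921 ≈ 6.04%


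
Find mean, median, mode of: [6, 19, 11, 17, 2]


Sorted: [2, 6, 11, 17, 19]
Mean = 55/5 = 11
Median = 11
Freq: {6: 1, 19: 1, 11: 1, 17: 1, 2: 1}
Mode: No mode

Mean=11, Median=11, Mode=No mode


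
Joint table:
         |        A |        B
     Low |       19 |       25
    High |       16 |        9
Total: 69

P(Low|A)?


P(Low|A) = 19/(19+16) = 19/35

P = 19/35 ≈ 54.29%


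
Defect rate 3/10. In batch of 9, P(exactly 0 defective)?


Binomial: P(X=0) = C(9,0)×p^0×(1-p)^9
= 1 × 1 × 40353607/1000000000 = 40353607/1000000000

P(X=0) = 40353607/1000000000 ≈ 4.04%


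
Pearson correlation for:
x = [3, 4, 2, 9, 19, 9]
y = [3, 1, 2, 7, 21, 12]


n=6, Σx=46, Σy=46, Σxy=587, Σx²=552, Σy²=648
r = (6×587 - 46×46)/√((6×552 - 46²)(6×648 - 46²))
= 1406/√(1196×1772) = 1406/√2119312 ≈ 1406/1455.7857 ≈ 0.9658

r ≈ 0.9658


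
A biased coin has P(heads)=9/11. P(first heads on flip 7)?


Geometric: P(X=7) = (1-p)^(k-1)×p = (2/11)^6×9/11 = 576/19487171

P(X=7) = 576/19487171 ≈ 0.00%


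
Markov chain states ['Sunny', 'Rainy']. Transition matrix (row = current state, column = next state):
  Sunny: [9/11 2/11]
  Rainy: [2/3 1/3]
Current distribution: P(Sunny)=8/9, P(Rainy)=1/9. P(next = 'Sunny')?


P(next=Sunny) = Σᵢ P(now=i)×P(i→Sunny)
= 8/9×9/11 + 1/9×2/3
= 8/11 + 2/27 = 238/297

P = 238/297 ≈ 0.8013


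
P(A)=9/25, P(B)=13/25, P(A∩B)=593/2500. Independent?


P(A)×P(B) = 117/625
P(A∩B) = 593/2500
Not equal → NOT independent

No, not independent


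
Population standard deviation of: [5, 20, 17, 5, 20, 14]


Mean = 81/6 = 27/2
  (5-27/2)²=289/4
  (20-27/2)²=169/4
  (17-27/2)²=49/4
  (5-27/2)²=289/4
  (20-27/2)²=169/4
  (14-27/2)²=1/4
Σ(x-μ)² = 483/2
σ² = (483/2)/6 = 161/4

σ = √(161/4) ≈ 6.3443


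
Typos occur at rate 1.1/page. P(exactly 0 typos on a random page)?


Poisson(λ=1.1): P(X=0) = e^(-λ)×λ^k/k!
= e^(-1.1) × 1.1^0 / 0!
≈ 0.3328710837 × 1 / 1 ≈ 0.332871

P(X=0) ≈ 0.332871 ≈ 33.29%


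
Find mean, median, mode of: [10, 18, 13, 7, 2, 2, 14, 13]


Sorted: [2, 2, 7, 10, 13, 13, 14, 18]
Mean = 79/8
Median = 23/2
Freq: {10: 1, 18: 1, 13: 2, 7: 1, 2: 2, 14: 1}
Mode: [2, 13]

Mean=79/8, Median=23/2, Mode=[2, 13]


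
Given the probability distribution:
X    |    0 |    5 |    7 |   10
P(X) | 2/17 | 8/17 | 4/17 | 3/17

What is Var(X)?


E[X] = 98/17
E[X²] = 696/17
Var(X) = E[X²] - (E[X])² = 696/17 - 9604/289 = 2228/289

Var(X) = 2228/289 ≈ 7.7093


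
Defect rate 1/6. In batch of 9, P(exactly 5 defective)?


Binomial: P(X=5) = C(9,5)×p^5×(1-p)^4
= 126 × 1/7776 × 625/1296 = 4375/559872

P(X=5) = 4375/559872 ≈ 0.78%


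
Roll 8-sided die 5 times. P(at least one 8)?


P(no 8)^5 = (7/8)^5 = 16807/32768
P(≥1) = 1 - 16807/32768 = 15961/32768

P = 15961/32768 ≈ 48.71%


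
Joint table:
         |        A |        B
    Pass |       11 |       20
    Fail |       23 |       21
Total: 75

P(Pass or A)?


P(Pass∨A) = P(Pass) + P(A) - P(Pass∧A)
= (31 + 34 - 11)/75 = 54/75 = 18/25

P = 18/25 ≈ 72.00%


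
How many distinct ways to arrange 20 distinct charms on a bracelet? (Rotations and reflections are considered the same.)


Free circular arrangements: rotations and reflections both identified.
(n-1)!/2 = 19!/2 = 121645100408832000/2 = 60822550204416000

60822550204416000


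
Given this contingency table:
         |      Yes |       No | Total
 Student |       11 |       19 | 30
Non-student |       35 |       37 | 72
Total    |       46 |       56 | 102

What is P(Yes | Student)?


P(Yes | Student) = 11/(11+19) = 11/30

P(Yes|Student) = 11/30 ≈ 36.67%


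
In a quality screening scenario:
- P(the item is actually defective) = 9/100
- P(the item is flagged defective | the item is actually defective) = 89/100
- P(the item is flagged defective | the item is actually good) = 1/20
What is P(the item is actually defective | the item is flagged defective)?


Using Bayes' theorem:
P(A|B) = P(B|A)·P(A) / P(B)

P(the item is flagged defective) = 89/100 × 9/100 + 1/20 × 91/100
= 801/10000 + 91/2000 = 157/1250

P(the item is actually defective|the item is flagged defective) = (801/10000) / (157/1250) = 801/1256

P(the item is actually defective|the item is flagged defective) = 801/1256 ≈ 63.77%


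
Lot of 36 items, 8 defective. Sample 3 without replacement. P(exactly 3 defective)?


Hypergeometric: C(8,3)×C(28,0)/C(36,3)
= 56×1/7140 = 2/255

P(X=3) = 2/255 ≈ 0.78%


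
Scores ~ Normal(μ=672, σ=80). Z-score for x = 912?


z = (x - μ)/σ = (912 - 672)/80 = 3.0

z = 3.0


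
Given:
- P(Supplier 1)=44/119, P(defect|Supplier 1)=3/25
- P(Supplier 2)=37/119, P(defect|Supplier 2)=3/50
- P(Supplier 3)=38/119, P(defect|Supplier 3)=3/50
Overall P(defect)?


P(B) = Σ P(B|Aᵢ)×P(Aᵢ)
  3/25×44/119 = 132/2975
  3/50×37/119 = 111/5950
  3/50×38/119 = 57/2975
Sum = 489/5950

P(defect) = 489/5950 ≈ 8.22%


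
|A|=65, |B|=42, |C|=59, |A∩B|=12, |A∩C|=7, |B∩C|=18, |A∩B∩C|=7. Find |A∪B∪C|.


|A∪B∪C| = 65+42+59-12-7-18+7 = 136

|A∪B∪C| = 136


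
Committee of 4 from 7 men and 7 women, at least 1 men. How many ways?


Count by #men:
  1M,3W: C(7,1)×C(7,3)=245
  2M,2W: C(7,2)×C(7,2)=441
  3M,1W: C(7,3)×C(7,1)=245
  4M,0W: C(7,4)×C(7,0)=35
Total = 966

966


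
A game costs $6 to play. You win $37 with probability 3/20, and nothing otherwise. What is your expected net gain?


E[gain] = (37-6)×3/20 + (-6)×17/20
= 93/20 - 51/10 = -9/20

Expected net gain = $-9/20 ≈ $-0.45


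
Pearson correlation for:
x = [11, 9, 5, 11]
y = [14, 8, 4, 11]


n=4, Σx=36, Σy=37, Σxy=367, Σx²=348, Σy²=397
r = (4×367 - 36×37)/√((4×348 - 36²)(4×397 - 37²))
= 136/√(96×219) = 136/√21024 ≈ 136/144.9966 ≈ 0.9380

r ≈ 0.9380


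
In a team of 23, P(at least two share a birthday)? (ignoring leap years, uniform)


P(all different) = Π(365-i)/365 for i=0..22
= 0.492703
P(match) = 1 - 0.492703 = 0.507297

P ≈ 0.5073 ≈ 50.73%


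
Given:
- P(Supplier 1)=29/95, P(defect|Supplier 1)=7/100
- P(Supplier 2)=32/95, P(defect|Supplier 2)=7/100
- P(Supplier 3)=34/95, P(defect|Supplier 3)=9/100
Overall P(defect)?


P(B) = Σ P(B|Aᵢ)×P(Aᵢ)
  7/100×29/95 = 203/9500
  7/100×32/95 = 56/2375
  9/100×34/95 = 153/4750
Sum = 733/9500

P(defect) = 733/9500 ≈ 7.72%


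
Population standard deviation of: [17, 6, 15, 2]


Mean = 40/4 = 10
  (17-10)²=49
  (6-10)²=16
  (15-10)²=25
  (2-10)²=64
Σ(x-μ)² = 154
σ² = 154/4 = 77/2

σ = √(77/2) ≈ 6.2048


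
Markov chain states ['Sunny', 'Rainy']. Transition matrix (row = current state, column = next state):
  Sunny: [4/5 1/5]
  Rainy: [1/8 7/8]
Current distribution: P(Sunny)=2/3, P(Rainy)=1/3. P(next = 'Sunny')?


P(next=Sunny) = Σᵢ P(now=i)×P(i→Sunny)
= 2/3×4/5 + 1/3×1/8
= 8/15 + 1/24 = 23/40

P = 23/40 ≈ 0.5750


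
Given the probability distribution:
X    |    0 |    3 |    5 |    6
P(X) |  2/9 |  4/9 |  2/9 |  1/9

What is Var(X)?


E[X] = 28/9
E[X²] = 122/9
Var(X) = E[X²] - (E[X])² = 122/9 - 784/81 = 314/81

Var(X) = 314/81 ≈ 3.8765


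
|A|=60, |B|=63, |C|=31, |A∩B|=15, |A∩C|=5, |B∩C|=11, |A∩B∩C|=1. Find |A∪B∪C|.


|A∪B∪C| = 60+63+31-15-5-11+1 = 124

|A∪B∪C| = 124


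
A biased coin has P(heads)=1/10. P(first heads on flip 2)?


Geometric: P(X=2) = (1-p)^(k-1)×p = (9/10)^1×1/10 = 9/100

P(X=2) = 9/100 ≈ 9.00%


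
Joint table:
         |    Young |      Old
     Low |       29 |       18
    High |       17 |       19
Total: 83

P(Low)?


P(Low) = (29+18)/83 = 47/83

P(Low) = 47/83 ≈ 56.63%


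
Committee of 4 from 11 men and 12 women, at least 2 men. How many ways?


Count by #men:
  2M,2W: C(11,2)×C(12,2)=3630
  3M,1W: C(11,3)×C(12,1)=1980
  4M,0W: C(11,4)×C(12,0)=330
Total = 5940

5940


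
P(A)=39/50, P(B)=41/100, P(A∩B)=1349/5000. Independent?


P(A)×P(B) = 1599/5000
P(A∩B) = 1349/5000
Not equal → NOT independent

No, not independent


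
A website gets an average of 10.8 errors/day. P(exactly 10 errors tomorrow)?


Poisson(λ=10.8): P(X=10) = e^(-λ)×λ^k/k!
= e^(-10.8) × 10.8^10 / 10!
≈ 2.039950341e-05 × 21589249972.7 / 3628800 ≈ 0.121365

P(X=10) ≈ 0.121365 ≈ 12.14%


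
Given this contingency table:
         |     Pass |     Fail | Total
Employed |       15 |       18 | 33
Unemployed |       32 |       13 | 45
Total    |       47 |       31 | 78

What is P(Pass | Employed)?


P(Pass | Employed) = 15/(15+18) = 15/33 = 5/11

P(Pass|Employed) = 5/11 ≈ 45.45%


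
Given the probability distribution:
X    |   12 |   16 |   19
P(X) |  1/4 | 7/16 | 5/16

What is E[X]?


E[X] = Σ x·P(X=x)
= (12)×(1/4) + (16)×(7/16) + (19)×(5/16)
= 255/16

E[X] = 255/16


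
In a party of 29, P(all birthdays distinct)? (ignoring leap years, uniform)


P(all different) = Π(365-i)/365 for i=0..28
= (365/365)×(364/365)×...×(337/365)
= 0.319031

P ≈ 0.3190 ≈ 31.90%


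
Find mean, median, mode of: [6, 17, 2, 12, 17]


Sorted: [2, 6, 12, 17, 17]
Mean = 54/5
Median = 12
Freq: {6: 1, 17: 2, 2: 1, 12: 1}
Mode: [17]

Mean=54/5, Median=12, Mode=17


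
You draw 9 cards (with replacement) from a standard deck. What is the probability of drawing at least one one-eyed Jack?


P(not a one-eyed Jack) = 50/52 = 25/26
P(none in 9 draws) = (25/26)^9 = 3814697265625/5429503678976
P(≥1 one-eyed Jack) = 1 - 3814697265625/5429503678976 = 1614806413351/5429503678976

P = 1614806413351/5429503678976 ≈ 29.74%


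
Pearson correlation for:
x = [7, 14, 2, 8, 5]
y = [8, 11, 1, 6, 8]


n=5, Σx=36, Σy=34, Σxy=300, Σx²=338, Σy²=286
r = (5×300 - 36×34)/√((5×338 - 36²)(5×286 - 34²))
= 276/√(394×274) = 276/√107956 ≈ 276/328.5666 ≈ 0.8400

r ≈ 0.8400


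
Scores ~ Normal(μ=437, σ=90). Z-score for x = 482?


z = (x - μ)/σ = (482 - 437)/90 = 0.5

z = 0.5


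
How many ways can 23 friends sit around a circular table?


Circular arrangements of 23 distinct objects: fix one position to break rotational symmetry.
(n-1)! = 22! = 1124000727777607680000

1124000727777607680000


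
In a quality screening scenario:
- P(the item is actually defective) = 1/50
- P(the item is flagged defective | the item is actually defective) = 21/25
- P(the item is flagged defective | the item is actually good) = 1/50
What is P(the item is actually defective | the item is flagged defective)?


Using Bayes' theorem:
P(A|B) = P(B|A)·P(A) / P(B)

P(the item is flagged defective) = 21/25 × 1/50 + 1/50 × 49/50
= 21/1250 + 49/2500 = 91/2500

P(the item is actually defective|the item is flagged defective) = (21/1250) / (91/2500) = 6/13

P(the item is actually defective|the item is flagged defective) = 6/13 ≈ 46.15%


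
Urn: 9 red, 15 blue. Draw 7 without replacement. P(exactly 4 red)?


Hypergeometric: C(9,4)×C(15,3)/C(24,7)
= 126×455/346104 = 3185/19228

P(X=4) = 3185/19228 ≈ 16.56%


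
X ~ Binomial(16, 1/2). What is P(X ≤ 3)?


P(X ≤ 3) = Σ P(X=i) for i=0..3
P(X=0) = 1/65536
P(X=1) = 1/4096
P(X=2) = 15/8192
P(X=3) = 35/4096
Sum = 697/65536

P(X ≤ 3) = 697/65536 ≈ 1.06%


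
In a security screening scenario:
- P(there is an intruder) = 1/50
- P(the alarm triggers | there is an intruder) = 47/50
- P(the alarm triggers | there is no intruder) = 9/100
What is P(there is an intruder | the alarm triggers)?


Using Bayes' theorem:
P(A|B) = P(B|A)·P(A) / P(B)

P(the alarm triggers) = 47/50 × 1/50 + 9/100 × 49/50
= 47/2500 + 441/5000 = 107/1000

P(there is an intruder|the alarm triggers) = (47/2500) / (107/1000) = 94/535

P(there is an intruder|the alarm triggers) = 94/535 ≈ 17.57%


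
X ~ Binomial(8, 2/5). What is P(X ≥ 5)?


P(X ≥ 5) = Σ P(X=i) for i=5..8
P(X=5) = 48384/390625
P(X=6) = 16128/390625
P(X=7) = 3072/390625
P(X=8) = 256/390625
Sum = 13568/78125

P(X ≥ 5) = 13568/78125 ≈ 17.37%


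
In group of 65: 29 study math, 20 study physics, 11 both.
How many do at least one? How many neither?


|A∪B| = 29+20-11 = 38
Neither = 65-38 = 27

At least one: 38; Neither: 27


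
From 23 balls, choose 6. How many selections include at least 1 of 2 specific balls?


Complement: C(23,6) - C(21,6) = 100947 - 54264 = 46683

46683


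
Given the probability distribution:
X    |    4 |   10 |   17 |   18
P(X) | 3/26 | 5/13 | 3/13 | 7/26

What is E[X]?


E[X] = Σ x·P(X=x)
= (4)×(3/26) + (10)×(5/13) + (17)×(3/13) + (18)×(7/26)
= 170/13

E[X] = 170/13


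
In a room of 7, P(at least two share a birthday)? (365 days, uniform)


P(all different) = Π(365-i)/365 for i=0..6
= 0.943764
P(match) = 1 - 0.943764 = 0.056236

P ≈ 0.0562 ≈ 5.62%


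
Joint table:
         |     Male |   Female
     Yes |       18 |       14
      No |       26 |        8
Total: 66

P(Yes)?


P(Yes) = (18+14)/66 = 32/66 = 16/33

P(Yes) = 16/33 ≈ 48.48%


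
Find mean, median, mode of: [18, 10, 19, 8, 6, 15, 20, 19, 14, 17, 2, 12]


Sorted: [2, 6, 8, 10, 12, 14, 15, 17, 18, 19, 19, 20]
Mean = 160/12 = 40/3
Median = 29/2
Freq: {18: 1, 10: 1, 19: 2, 8: 1, 6: 1, 15: 1, 20: 1, 14: 1, 17: 1, 2: 1, 12: 1}
Mode: [19]

Mean=40/3, Median=29/2, Mode=19


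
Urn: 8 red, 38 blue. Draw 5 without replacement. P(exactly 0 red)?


Hypergeometric: C(8,0)×C(38,5)/C(46,5)
= 1×501942/1370754 = 11951/32637

P(X=0) = 11951/32637 ≈ 36.62%


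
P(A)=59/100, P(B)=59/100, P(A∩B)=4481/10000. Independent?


P(A)×P(B) = 3481/10000
P(A∩B) = 4481/10000
Not equal → NOT independent

No, not independent


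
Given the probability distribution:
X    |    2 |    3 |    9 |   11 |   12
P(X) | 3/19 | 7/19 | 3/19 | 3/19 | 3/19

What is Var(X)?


E[X] = 123/19
E[X²] = 1113/19
Var(X) = E[X²] - (E[X])² = 1113/19 - 15129/361 = 6018/361

Var(X) = 6018/361 ≈ 16.6704


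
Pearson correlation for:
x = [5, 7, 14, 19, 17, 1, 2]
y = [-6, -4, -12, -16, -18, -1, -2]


n=7, Σx=65, Σy=-59, Σxy=-841, Σx²=925, Σy²=781
r = (7×(-841) - 65×(-59))/√((7×925 - 65²)(7×781 - (-59)²))
= -2052/√(2250×1986) = -2052/√4468500 ≈ -2052/2113.8827 ≈ -0.9707

r ≈ -0.9707


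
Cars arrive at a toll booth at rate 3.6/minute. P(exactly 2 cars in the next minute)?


Poisson(λ=3.6): P(X=2) = e^(-λ)×λ^k/k!
= e^(-3.6) × 3.6^2 / 2!
≈ 0.02732372245 × 12.96 / 2 ≈ 0.177058

P(X=2) ≈ 0.177058 ≈ 17.71%


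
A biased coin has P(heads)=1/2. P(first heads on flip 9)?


Geometric: P(X=9) = (1-p)^(k-1)×p = (1/2)^8×1/2 = 1/512

P(X=9) = 1/512 ≈ 0.20%


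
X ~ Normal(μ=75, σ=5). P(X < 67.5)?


z = (67.5-75)/5 = -1.5
P(Z < -1.5) = 0.0668

P(X < 67.5) ≈ 0.0668


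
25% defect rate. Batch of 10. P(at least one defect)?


P(all good) = (3/4)^10 = 59049/1048576
P(≥1 defect) = 989527/1048576

P = 989527/1048576 ≈ 94.37%


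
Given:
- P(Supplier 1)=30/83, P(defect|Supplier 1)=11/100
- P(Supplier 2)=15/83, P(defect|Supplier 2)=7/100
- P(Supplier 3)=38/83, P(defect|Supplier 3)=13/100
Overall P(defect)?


P(B) = Σ P(B|Aᵢ)×P(Aᵢ)
  11/100×30/83 = 33/830
  7/100×15/83 = 21/1660
  13/100×38/83 = 247/4150
Sum = 929/8300

P(defect) = 929/8300 ≈ 11.19%


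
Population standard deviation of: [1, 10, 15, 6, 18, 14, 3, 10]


Mean = 77/8
  (1-77/8)²=4761/64
  (10-77/8)²=9/64
  (15-77/8)²=1849/64
  (6-77/8)²=841/64
  (18-77/8)²=4489/64
  (14-77/8)²=1225/64
  (3-77/8)²=2809/64
  (10-77/8)²=9/64
Σ(x-μ)² = 1999/8
σ² = (1999/8)/8 = 1999/64

σ = √(1999/64) ≈ 5.5888


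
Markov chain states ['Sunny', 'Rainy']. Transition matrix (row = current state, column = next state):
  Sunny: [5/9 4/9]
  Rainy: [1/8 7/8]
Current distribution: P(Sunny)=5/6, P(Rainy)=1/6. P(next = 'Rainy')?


P(next=Rainy) = Σᵢ P(now=i)×P(i→Rainy)
= 5/6×4/9 + 1/6×7/8
= 10/27 + 7/48 = 223/432

P = 223/432 ≈ 0.5162


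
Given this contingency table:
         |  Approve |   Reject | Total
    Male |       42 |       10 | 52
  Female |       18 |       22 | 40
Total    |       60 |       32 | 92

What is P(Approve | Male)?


P(Approve | Male) = 42/(42+10) = 42/52 = 21/26

P(Approve|Male) = 21/26 ≈ 80.77%


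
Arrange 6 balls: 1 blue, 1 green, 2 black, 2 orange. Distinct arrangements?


6!/(1!×1!×2!×2!) = 180

180


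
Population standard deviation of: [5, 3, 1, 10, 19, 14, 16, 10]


Mean = 78/8 = 39/4
  (5-39/4)²=361/16
  (3-39/4)²=729/16
  (1-39/4)²=1225/16
  (10-39/4)²=1/16
  (19-39/4)²=1369/16
  (14-39/4)²=289/16
  (16-39/4)²=625/16
  (10-39/4)²=1/16
Σ(x-μ)² = 575/2
σ² = (575/2)/8 = 575/16

σ = √(575/16) ≈ 5.9948


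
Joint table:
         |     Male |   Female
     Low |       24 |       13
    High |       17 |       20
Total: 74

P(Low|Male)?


P(Low|Male) = 24/(24+17) = 24/41

P = 24/41 ≈ 58.54%


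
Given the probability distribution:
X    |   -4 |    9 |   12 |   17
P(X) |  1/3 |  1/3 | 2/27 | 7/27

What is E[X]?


E[X] = Σ x·P(X=x)
= (-4)×(1/3) + (9)×(1/3) + (12)×(2/27) + (17)×(7/27)
= 188/27

E[X] = 188/27


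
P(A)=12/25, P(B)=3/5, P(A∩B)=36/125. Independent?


P(A)×P(B) = 36/125
P(A∩B) = 36/125
Equal ✓ → Independent

Yes, independent


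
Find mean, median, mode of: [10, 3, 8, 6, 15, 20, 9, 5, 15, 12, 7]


Sorted: [3, 5, 6, 7, 8, 9, 10, 12, 15, 15, 20]
Mean = 110/11 = 10
Median = 9
Freq: {10: 1, 3: 1, 8: 1, 6: 1, 15: 2, 20: 1, 9: 1, 5: 1, 12: 1, 7: 1}
Mode: [15]

Mean=10, Median=9, Mode=15


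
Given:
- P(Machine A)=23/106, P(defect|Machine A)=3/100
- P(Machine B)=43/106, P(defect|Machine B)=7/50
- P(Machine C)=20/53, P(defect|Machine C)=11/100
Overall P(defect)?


P(B) = Σ P(B|Aᵢ)×P(Aᵢ)
  3/100×23/106 = 69/10600
  7/50×43/106 = 301/5300
  11/100×20/53 = 11/265
Sum = 1111/10600

P(defect) = 1111/10600 ≈ 10.48%


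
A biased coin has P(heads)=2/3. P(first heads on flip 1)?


Geometric: P(X=1) = (1-p)^(k-1)×p = (1/3)^0×2/3 = 2/3

P(X=1) = 2/3 ≈ 66.67%


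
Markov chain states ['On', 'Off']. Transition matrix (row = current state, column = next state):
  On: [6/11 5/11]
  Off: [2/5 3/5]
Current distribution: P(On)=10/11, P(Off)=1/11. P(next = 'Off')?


P(next=Off) = Σᵢ P(now=i)×P(i→Off)
= 10/11×5/11 + 1/11×3/5
= 50/121 + 3/55 = 283/605

P = 283/605 ≈ 0.4678


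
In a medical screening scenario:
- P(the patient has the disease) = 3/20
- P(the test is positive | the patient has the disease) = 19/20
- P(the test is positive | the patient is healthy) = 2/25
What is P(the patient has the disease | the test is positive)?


Using Bayes' theorem:
P(A|B) = P(B|A)·P(A) / P(B)

P(the test is positive) = 19/20 × 3/20 + 2/25 × 17/20
= 57/400 + 17/250 = 421/2000

P(the patient has the disease|the test is positive) = (57/400) / (421/2000) = 285/421

P(the patient has the disease|the test is positive) = 285/421 ≈ 67.70%


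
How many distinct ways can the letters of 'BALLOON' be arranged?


Letters: 7, freq: {'B': 1, 'A': 1, 'L': 2, 'O': 2, 'N': 1}
7!/(1!×1!×2!×2!×1!) = 5040/4 = 1260

1260


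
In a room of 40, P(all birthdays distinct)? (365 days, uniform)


P(all different) = Π(365-i)/365 for i=0..39
= (365/365)×(364/365)×...×(326/365)
= 0.108768

P ≈ 0.1088 ≈ 10.88%


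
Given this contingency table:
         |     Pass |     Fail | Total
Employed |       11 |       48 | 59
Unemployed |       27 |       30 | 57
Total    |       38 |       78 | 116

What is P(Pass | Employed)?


P(Pass | Employed) = 11/(11+48) = 11/59

P(Pass|Employed) = 11/59 ≈ 18.64%


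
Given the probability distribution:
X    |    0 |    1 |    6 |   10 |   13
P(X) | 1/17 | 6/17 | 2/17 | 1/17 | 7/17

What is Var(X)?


E[X] = 7
E[X²] = 1361/17
Var(X) = E[X²] - (E[X])² = 1361/17 - 49 = 528/17

Var(X) = 528/17 ≈ 31.0588


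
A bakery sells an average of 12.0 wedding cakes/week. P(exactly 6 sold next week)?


Poisson(λ=12.0): P(X=6) = e^(-λ)×λ^k/k!
= e^(-12.0) × 12.0^6 / 6!
≈ 6.144212353e-06 × 2985984 / 720 ≈ 0.025481

P(X=6) ≈ 0.025481 ≈ 2.55%


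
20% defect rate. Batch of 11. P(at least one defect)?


P(all good) = (4/5)^11 = 4194304/48828125
P(≥1 defect) = 44633821/48828125

P = 44633821/48828125 ≈ 91.41%


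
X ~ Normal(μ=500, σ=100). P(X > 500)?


z = (500-500)/100 = 0.0
P(X > 500) = 1 - P(Z ≤ 0.0) = 1 - 0.5000 = 0.5000

P(X > 500) ≈ 0.5000


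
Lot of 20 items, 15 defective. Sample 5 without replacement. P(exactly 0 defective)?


Hypergeometric: C(15,0)×C(5,5)/C(20,5)
= 1×1/15504 = 1/15504

P(X=0) = 1/15504 ≈ 0.01%


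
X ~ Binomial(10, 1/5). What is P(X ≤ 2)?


P(X ≤ 2) = Σ P(X=i) for i=0..2
P(X=0) = 1048576/9765625
P(X=1) = 524288/1953125
P(X=2) = 589824/1953125
Sum = 6619136/9765625

P(X ≤ 2) = 6619136/9765625 ≈ 67.78%


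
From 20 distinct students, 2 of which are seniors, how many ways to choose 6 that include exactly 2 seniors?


Choose 2 of the 2 seniors and 4 of the other 18 students:
C(2,2)×C(18,4) = 1×3060 = 3060

3060


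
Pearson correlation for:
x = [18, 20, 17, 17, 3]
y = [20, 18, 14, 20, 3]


n=5, Σx=75, Σy=75, Σxy=1307, Σx²=1311, Σy²=1329
r = (5×1307 - 75×75)/√((5×1311 - 75²)(5×1329 - 75²))
= 910/√(930×1020) = 910/√948600 ≈ 910/973.9610 ≈ 0.9343

r ≈ 0.9343


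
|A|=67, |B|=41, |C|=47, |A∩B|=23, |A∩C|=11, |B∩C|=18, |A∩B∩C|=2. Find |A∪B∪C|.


|A∪B∪C| = 67+41+47-23-11-18+2 = 105

|A∪B∪C| = 105


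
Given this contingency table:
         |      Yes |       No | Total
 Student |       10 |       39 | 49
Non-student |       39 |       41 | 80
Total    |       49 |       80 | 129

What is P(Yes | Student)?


P(Yes | Student) = 10/(10+39) = 10/49

P(Yes|Student) = 10/49 ≈ 20.41%


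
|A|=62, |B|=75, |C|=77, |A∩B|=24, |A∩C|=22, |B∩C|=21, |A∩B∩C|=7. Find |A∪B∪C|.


|A∪B∪C| = 62+75+77-24-22-21+7 = 154

|A∪B∪C| = 154


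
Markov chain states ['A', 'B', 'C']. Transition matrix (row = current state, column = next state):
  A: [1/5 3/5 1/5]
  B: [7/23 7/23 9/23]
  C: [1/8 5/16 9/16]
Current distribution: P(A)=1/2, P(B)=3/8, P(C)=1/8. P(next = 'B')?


P(next=B) = Σᵢ P(now=i)×P(i→B)
= 1/2×3/5 + 3/8×7/23 + 1/8×5/16
= 3/10 + 21/184 + 5/128 = 6671/14720

P = 6671/14720 ≈ 0.4532


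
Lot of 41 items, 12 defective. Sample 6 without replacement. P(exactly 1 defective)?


Hypergeometric: C(12,1)×C(29,5)/C(41,6)
= 12×118755/4496388 = 9135/28823

P(X=1) = 9135/28823 ≈ 31.69%


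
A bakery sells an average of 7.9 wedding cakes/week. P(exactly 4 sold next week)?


Poisson(λ=7.9): P(X=4) = e^(-λ)×λ^k/k!
= e^(-7.9) × 7.9^4 / 4!
≈ 0.0003707435405 × 3895.0081 / 24 ≈ 0.060169

P(X=4) ≈ 0.060169 ≈ 6.02%


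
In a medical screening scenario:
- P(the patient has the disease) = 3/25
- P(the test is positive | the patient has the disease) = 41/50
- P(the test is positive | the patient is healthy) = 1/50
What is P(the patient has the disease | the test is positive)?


Using Bayes' theorem:
P(A|B) = P(B|A)·P(A) / P(B)

P(the test is positive) = 41/50 × 3/25 + 1/50 × 22/25
= 123/1250 + 11/625 = 29/250

P(the patient has the disease|the test is positive) = (123/1250) / (29/250) = 123/145

P(the patient has the disease|the test is positive) = 123/145 ≈ 84.83%


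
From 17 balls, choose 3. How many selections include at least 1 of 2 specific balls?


Complement: C(17,3) - C(15,3) = 680 - 455 = 225

225


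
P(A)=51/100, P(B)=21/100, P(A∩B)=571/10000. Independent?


P(A)×P(B) = 1071/10000
P(A∩B) = 571/10000
Not equal → NOT independent

No, not independent


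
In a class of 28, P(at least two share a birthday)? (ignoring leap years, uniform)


P(all different) = Π(365-i)/365 for i=0..27
= 0.345539
P(match) = 1 - 0.345539 = 0.654461

P ≈ 0.6545 ≈ 65.45%


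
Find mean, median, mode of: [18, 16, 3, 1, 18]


Sorted: [1, 3, 16, 18, 18]
Mean = 56/5
Median = 16
Freq: {18: 2, 16: 1, 3: 1, 1: 1}
Mode: [18]

Mean=56/5, Median=16, Mode=18


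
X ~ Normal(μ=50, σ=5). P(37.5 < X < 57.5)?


z₁=(37.5-50)/5=-2.5, z₂=(57.5-50)/5=1.5
P = Φ(1.5) - Φ(-2.5) = 0.933193 - 0.006210 = 0.926983 ≈ 0.9270

P(37.5 < X < 57.5) ≈ 0.9270


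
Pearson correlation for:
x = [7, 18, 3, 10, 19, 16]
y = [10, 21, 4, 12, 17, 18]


n=6, Σx=73, Σy=82, Σxy=1191, Σx²=1099, Σy²=1314
r = (6×1191 - 73×82)/√((6×1099 - 73²)(6×1314 - 82²))
= 1160/√(1265×1160) = 1160/√1467400 ≈ 1160/1211.3629 ≈ 0.9576

r ≈ 0.9576


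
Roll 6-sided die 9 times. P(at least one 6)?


P(no 6)^9 = (5/6)^9 = 1953125/10077696
P(≥1) = 1 - 1953125/10077696 = 8124571/10077696

P = 8124571/10077696 ≈ 80.62%


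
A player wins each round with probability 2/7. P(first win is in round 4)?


Geometric: P(X=4) = (1-p)^(k-1)×p = (5/7)^3×2/7 = 250/2401

P(X=4) = 250/2401 ≈ 10.41%


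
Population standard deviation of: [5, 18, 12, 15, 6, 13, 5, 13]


Mean = 87/8
  (5-87/8)²=2209/64
  (18-87/8)²=3249/64
  (12-87/8)²=81/64
  (15-87/8)²=1089/64
  (6-87/8)²=1521/64
  (13-87/8)²=289/64
  (5-87/8)²=2209/64
  (13-87/8)²=289/64
Σ(x-μ)² = 1367/8
σ² = (1367/8)/8 = 1367/64

σ = √(1367/64) ≈ 4.6216


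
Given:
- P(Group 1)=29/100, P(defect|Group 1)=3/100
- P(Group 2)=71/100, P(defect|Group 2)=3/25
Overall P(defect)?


P(B) = Σ P(B|Aᵢ)×P(Aᵢ)
  3/100×29/100 = 87/10000
  3/25×71/100 = 213/2500
Sum = 939/10000

P(defect) = 939/10000 ≈ 9.39%


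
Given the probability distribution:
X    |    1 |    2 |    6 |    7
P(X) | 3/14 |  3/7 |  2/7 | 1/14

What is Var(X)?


E[X] = 23/7
E[X²] = 110/7
Var(X) = E[X²] - (E[X])² = 110/7 - 529/49 = 241/49

Var(X) = 241/49 ≈ 4.9184


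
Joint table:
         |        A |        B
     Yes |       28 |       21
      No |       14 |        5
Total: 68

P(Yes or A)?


P(Yes∨A) = P(Yes) + P(A) - P(Yes∧A)
= (49 + 42 - 28)/68 = 63/68

P = 63/68 ≈ 92.65%


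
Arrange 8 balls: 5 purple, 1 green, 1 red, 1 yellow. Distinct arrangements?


8!/(5!×1!×1!×1!) = 336

336


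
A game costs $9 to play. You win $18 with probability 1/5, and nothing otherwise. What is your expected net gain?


E[gain] = (18-9)×1/5 + (-9)×4/5
= 9/5 - 36/5 = -27/5

Expected net gain = $-27/5 ≈ $-5.40


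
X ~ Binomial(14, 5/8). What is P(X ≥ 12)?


P(X ≥ 12) = Σ P(X=i) for i=12..14
P(X=12) = 199951171875/4398046511104
P(X=13) = 25634765625/2199023255552
P(X=14) = 6103515625/4398046511104
Sum = 128662109375/2199023255552

P(X ≥ 12) = 128662109375/2199023255552 ≈ 5.85%


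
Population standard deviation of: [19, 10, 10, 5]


Mean = 44/4 = 11
  (19-11)²=64
  (10-11)²=1
  (10-11)²=1
  (5-11)²=36
Σ(x-μ)² = 102
σ² = 102/4 = 51/2

σ = √(51/2) ≈ 5.0498


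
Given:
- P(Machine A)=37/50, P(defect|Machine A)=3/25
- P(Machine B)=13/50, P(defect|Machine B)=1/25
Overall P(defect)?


P(B) = Σ P(B|Aᵢ)×P(Aᵢ)
  3/25×37/50 = 111/1250
  1/25×13/50 = 13/1250
Sum = 62/625

P(defect) = 62/625 ≈ 9.92%


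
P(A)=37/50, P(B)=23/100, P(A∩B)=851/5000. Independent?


P(A)×P(B) = 851/5000
P(A∩B) = 851/5000
Equal ✓ → Independent

Yes, independent


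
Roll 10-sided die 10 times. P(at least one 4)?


P(no 4)^10 = (9/10)^10 = 3486784401/10000000000
P(≥1) = 1 - 3486784401/10000000000 = 6513215599/10000000000

P = 6513215599/10000000000 ≈ 65.13%


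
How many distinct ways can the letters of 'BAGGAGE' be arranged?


Letters: 7, freq: {'B': 1, 'A': 2, 'G': 3, 'E': 1}
7!/(1!×2!×3!×1!) = 5040/12 = 420

420


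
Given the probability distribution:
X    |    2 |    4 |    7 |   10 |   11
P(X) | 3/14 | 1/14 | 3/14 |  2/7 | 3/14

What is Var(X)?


E[X] = 52/7
E[X²] = 67
Var(X) = E[X²] - (E[X])² = 67 - 2704/49 = 579/49

Var(X) = 579/49 ≈ 11.8163


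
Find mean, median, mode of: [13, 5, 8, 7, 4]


Sorted: [4, 5, 7, 8, 13]
Mean = 37/5
Median = 7
Freq: {13: 1, 5: 1, 8: 1, 7: 1, 4: 1}
Mode: No mode

Mean=37/5, Median=7, Mode=No mode


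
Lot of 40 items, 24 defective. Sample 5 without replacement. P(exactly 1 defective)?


Hypergeometric: C(24,1)×C(16,4)/C(40,5)
= 24×1820/658008 = 140/2109

P(X=1) = 140/2109 ≈ 6.64%


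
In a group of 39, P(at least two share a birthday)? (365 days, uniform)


P(all different) = Π(365-i)/365 for i=0..38
= 0.121780
P(match) = 1 - 0.121780 = 0.878220

P ≈ 0.8782 ≈ 87.82%


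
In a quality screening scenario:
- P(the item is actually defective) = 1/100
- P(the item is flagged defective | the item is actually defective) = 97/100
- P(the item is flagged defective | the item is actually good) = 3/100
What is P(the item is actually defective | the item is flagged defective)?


Using Bayes' theorem:
P(A|B) = P(B|A)·P(A) / P(B)

P(the item is flagged defective) = 97/100 × 1/100 + 3/100 × 99/100
= 97/10000 + 297/10000 = 197/5000

P(the item is actually defective|the item is flagged defective) = (97/10000) / (197/5000) = 97/394

P(the item is actually defective|the item is flagged defective) = 97/394 ≈ 24.62%


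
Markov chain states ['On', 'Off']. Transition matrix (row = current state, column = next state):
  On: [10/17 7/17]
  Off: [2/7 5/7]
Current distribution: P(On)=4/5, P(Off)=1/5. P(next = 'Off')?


P(next=Off) = Σᵢ P(now=i)×P(i→Off)
= 4/5×7/17 + 1/5×5/7
= 28/85 + 1/7 = 281/595

P = 281/595 ≈ 0.4723


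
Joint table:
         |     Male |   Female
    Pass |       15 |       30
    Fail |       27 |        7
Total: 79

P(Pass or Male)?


P(Pass∨Male) = P(Pass) + P(Male) - P(Pass∧Male)
= (45 + 42 - 15)/79 = 72/79

P = 72/79 ≈ 91.14%


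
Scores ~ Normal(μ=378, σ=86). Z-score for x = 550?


z = (x - μ)/σ = (550 - 378)/86 = 2.0

z = 2.0


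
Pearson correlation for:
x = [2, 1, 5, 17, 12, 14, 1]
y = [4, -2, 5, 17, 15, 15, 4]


n=7, Σx=52, Σy=58, Σxy=714, Σx²=660, Σy²=800
r = (7×714 - 52×58)/√((7×660 - 52²)(7×800 - 58²))
= 1982/√(1916×2236) = 1982/√4284176 ≈ 1982/2069.8251 ≈ 0.9576

r ≈ 0.9576


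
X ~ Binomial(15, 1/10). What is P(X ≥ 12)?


P(X ≥ 12) = Σ P(X=i) for i=12..15
P(X=12) = 66339/200000000000000
P(X=13) = 1701/200000000000000
P(X=14) = 27/200000000000000
P(X=15) = 1/1000000000000000
Sum = 21271/62500000000000

P(X ≥ 12) = 21271/62500000000000 ≈ 0.00%
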